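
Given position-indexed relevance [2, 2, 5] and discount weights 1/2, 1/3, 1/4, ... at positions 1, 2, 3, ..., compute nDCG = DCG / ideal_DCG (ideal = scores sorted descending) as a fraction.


Position discount weights w_i = 1/(i+1) for i=1..3:
Weights = [1/2, 1/3, 1/4]
Actual relevance: [2, 2, 5]
DCG = 2/2 + 2/3 + 5/4 = 35/12
Ideal relevance (sorted desc): [5, 2, 2]
Ideal DCG = 5/2 + 2/3 + 2/4 = 11/3
nDCG = DCG / ideal_DCG = 35/12 / 11/3 = 35/44

35/44


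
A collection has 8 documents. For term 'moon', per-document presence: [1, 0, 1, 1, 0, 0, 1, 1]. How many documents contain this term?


Checking each document for 'moon':
Doc 1: present
Doc 2: absent
Doc 3: present
Doc 4: present
Doc 5: absent
Doc 6: absent
Doc 7: present
Doc 8: present
df = sum of presences = 1 + 0 + 1 + 1 + 0 + 0 + 1 + 1 = 5

5


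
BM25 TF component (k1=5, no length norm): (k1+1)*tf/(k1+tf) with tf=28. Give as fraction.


BM25 TF component = (k1+1)*tf / (k1+tf)
k1 = 5, tf = 28
Numerator = (5+1)*28 = 168
Denominator = 5 + 28 = 33
= 168/33 = 56/11

56/11


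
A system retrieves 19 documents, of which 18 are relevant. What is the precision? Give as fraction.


Precision = relevant_retrieved / total_retrieved
= 18 / 19
= 18 / (18 + 1)
= 18/19

18/19


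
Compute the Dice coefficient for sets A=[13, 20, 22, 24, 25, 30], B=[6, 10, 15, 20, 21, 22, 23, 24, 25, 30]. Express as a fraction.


A intersect B = [20, 22, 24, 25, 30]
|A intersect B| = 5
|A| = 6, |B| = 10
Dice = 2*5 / (6+10)
= 10 / 16 = 5/8

5/8


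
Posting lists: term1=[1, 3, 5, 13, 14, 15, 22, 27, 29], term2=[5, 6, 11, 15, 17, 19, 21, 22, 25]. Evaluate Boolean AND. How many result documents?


Boolean AND: find intersection of posting lists
term1 docs: [1, 3, 5, 13, 14, 15, 22, 27, 29]
term2 docs: [5, 6, 11, 15, 17, 19, 21, 22, 25]
Intersection: [5, 15, 22]
|intersection| = 3

3


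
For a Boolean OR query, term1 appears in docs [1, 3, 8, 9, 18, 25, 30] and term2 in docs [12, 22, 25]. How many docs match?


Boolean OR: find union of posting lists
term1 docs: [1, 3, 8, 9, 18, 25, 30]
term2 docs: [12, 22, 25]
Union: [1, 3, 8, 9, 12, 18, 22, 25, 30]
|union| = 9

9


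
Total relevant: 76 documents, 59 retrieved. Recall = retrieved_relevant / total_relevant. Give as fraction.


Recall = retrieved_relevant / total_relevant
= 59 / 76
= 59 / (59 + 17)
= 59/76

59/76


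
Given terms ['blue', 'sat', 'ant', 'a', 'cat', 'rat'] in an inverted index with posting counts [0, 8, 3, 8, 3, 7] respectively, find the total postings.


Summing posting list sizes:
'blue': 0 postings
'sat': 8 postings
'ant': 3 postings
'a': 8 postings
'cat': 3 postings
'rat': 7 postings
Total = 0 + 8 + 3 + 8 + 3 + 7 = 29

29


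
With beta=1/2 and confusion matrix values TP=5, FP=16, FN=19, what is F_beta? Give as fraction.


P = TP/(TP+FP) = 5/21 = 5/21
R = TP/(TP+FN) = 5/24 = 5/24
beta^2 = 1/2^2 = 1/4
(1 + beta^2) = 5/4
Numerator = (1+beta^2)*P*R = 125/2016
Denominator = beta^2*P + R = 5/84 + 5/24 = 15/56
F_beta = 25/108

25/108


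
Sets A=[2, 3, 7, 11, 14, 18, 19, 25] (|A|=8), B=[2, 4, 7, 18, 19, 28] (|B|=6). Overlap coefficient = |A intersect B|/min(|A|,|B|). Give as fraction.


A intersect B = [2, 7, 18, 19]
|A intersect B| = 4
min(|A|, |B|) = min(8, 6) = 6
Overlap = 4 / 6 = 2/3

2/3


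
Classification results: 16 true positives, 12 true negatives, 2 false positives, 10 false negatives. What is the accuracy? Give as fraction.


Accuracy = (TP + TN) / (TP + TN + FP + FN)
TP + TN = 16 + 12 = 28
Total = 16 + 12 + 2 + 10 = 40
Accuracy = 28 / 40 = 7/10

7/10


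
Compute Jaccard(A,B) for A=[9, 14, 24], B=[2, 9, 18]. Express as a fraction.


A intersect B = [9]
|A intersect B| = 1
A union B = [2, 9, 14, 18, 24]
|A union B| = 5
Jaccard = 1/5 = 1/5

1/5


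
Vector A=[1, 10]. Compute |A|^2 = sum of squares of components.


|A|^2 = sum of squared components
A[0]^2 = 1^2 = 1
A[1]^2 = 10^2 = 100
Sum = 1 + 100 = 101

101


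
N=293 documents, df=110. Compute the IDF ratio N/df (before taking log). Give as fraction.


IDF ratio = N / df
= 293 / 110
= 293/110

293/110


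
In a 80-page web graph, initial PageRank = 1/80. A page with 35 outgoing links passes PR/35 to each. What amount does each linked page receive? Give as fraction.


Initial PR = 1/80 = 1/80
Outlinks = 35
Contribution per link = PR / outlinks
= 1/80 / 35
= 1/2800

1/2800


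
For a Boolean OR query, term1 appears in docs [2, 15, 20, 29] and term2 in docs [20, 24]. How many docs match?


Boolean OR: find union of posting lists
term1 docs: [2, 15, 20, 29]
term2 docs: [20, 24]
Union: [2, 15, 20, 24, 29]
|union| = 5

5


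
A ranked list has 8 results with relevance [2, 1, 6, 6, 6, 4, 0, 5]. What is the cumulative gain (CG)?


Cumulative Gain = sum of relevance scores
Position 1: rel=2, running sum=2
Position 2: rel=1, running sum=3
Position 3: rel=6, running sum=9
Position 4: rel=6, running sum=15
Position 5: rel=6, running sum=21
Position 6: rel=4, running sum=25
Position 7: rel=0, running sum=25
Position 8: rel=5, running sum=30
CG = 30

30


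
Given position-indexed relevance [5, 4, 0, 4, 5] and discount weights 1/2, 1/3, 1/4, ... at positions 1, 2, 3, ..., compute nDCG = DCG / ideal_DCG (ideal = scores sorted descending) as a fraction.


Position discount weights w_i = 1/(i+1) for i=1..5:
Weights = [1/2, 1/3, 1/4, 1/5, 1/6]
Actual relevance: [5, 4, 0, 4, 5]
DCG = 5/2 + 4/3 + 0/4 + 4/5 + 5/6 = 82/15
Ideal relevance (sorted desc): [5, 5, 4, 4, 0]
Ideal DCG = 5/2 + 5/3 + 4/4 + 4/5 + 0/6 = 179/30
nDCG = DCG / ideal_DCG = 82/15 / 179/30 = 164/179

164/179


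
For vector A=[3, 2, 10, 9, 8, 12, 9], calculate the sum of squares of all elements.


|A|^2 = sum of squared components
A[0]^2 = 3^2 = 9
A[1]^2 = 2^2 = 4
A[2]^2 = 10^2 = 100
A[3]^2 = 9^2 = 81
A[4]^2 = 8^2 = 64
A[5]^2 = 12^2 = 144
A[6]^2 = 9^2 = 81
Sum = 9 + 4 + 100 + 81 + 64 + 144 + 81 = 483

483


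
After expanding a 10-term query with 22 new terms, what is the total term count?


Original terms: 10
Expansion terms: 22
Total = 10 + 22 = 32

32


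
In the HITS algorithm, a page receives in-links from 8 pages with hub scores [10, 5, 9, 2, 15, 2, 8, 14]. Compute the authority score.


Authority = sum of hub scores of in-linkers
In-link 1: hub score = 10
In-link 2: hub score = 5
In-link 3: hub score = 9
In-link 4: hub score = 2
In-link 5: hub score = 15
In-link 6: hub score = 2
In-link 7: hub score = 8
In-link 8: hub score = 14
Authority = 10 + 5 + 9 + 2 + 15 + 2 + 8 + 14 = 65

65


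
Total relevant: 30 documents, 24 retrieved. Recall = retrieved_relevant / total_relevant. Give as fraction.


Recall = retrieved_relevant / total_relevant
= 24 / 30
= 24 / (24 + 6)
= 4/5

4/5


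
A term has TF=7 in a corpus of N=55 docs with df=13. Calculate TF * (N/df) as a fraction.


TF * (N/df)
= 7 * (55/13)
= 7 * 55/13
= 385/13

385/13


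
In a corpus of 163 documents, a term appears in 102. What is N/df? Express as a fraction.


IDF ratio = N / df
= 163 / 102
= 163/102

163/102


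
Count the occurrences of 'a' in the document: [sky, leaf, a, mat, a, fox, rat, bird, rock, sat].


Document has 10 words
Scanning for 'a':
Found at positions: [2, 4]
Count = 2

2


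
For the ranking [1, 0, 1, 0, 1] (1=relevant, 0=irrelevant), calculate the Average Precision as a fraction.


Computing P@k for each relevant position:
Position 1: relevant, P@1 = 1/1 = 1
Position 2: not relevant
Position 3: relevant, P@3 = 2/3 = 2/3
Position 4: not relevant
Position 5: relevant, P@5 = 3/5 = 3/5
Sum of P@k = 1 + 2/3 + 3/5 = 34/15
AP = 34/15 / 3 = 34/45

34/45


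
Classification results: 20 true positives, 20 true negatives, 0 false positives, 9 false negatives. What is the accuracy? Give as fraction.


Accuracy = (TP + TN) / (TP + TN + FP + FN)
TP + TN = 20 + 20 = 40
Total = 20 + 20 + 0 + 9 = 49
Accuracy = 40 / 49 = 40/49

40/49


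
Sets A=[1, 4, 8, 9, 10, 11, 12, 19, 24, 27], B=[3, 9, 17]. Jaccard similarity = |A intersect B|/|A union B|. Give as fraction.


A intersect B = [9]
|A intersect B| = 1
A union B = [1, 3, 4, 8, 9, 10, 11, 12, 17, 19, 24, 27]
|A union B| = 12
Jaccard = 1/12 = 1/12

1/12


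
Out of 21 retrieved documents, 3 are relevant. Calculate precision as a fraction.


Precision = relevant_retrieved / total_retrieved
= 3 / 21
= 3 / (3 + 18)
= 1/7

1/7


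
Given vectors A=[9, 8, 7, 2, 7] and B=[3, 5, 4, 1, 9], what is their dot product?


Dot product = sum of element-wise products
A[0]*B[0] = 9*3 = 27
A[1]*B[1] = 8*5 = 40
A[2]*B[2] = 7*4 = 28
A[3]*B[3] = 2*1 = 2
A[4]*B[4] = 7*9 = 63
Sum = 27 + 40 + 28 + 2 + 63 = 160

160


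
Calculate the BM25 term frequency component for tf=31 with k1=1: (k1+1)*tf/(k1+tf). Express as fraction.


BM25 TF component = (k1+1)*tf / (k1+tf)
k1 = 1, tf = 31
Numerator = (1+1)*31 = 62
Denominator = 1 + 31 = 32
= 62/32 = 31/16

31/16


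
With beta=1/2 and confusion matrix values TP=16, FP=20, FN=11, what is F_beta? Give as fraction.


P = TP/(TP+FP) = 16/36 = 4/9
R = TP/(TP+FN) = 16/27 = 16/27
beta^2 = 1/2^2 = 1/4
(1 + beta^2) = 5/4
Numerator = (1+beta^2)*P*R = 80/243
Denominator = beta^2*P + R = 1/9 + 16/27 = 19/27
F_beta = 80/171

80/171


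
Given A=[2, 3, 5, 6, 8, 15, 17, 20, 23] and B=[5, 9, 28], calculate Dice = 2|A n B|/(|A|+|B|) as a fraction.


A intersect B = [5]
|A intersect B| = 1
|A| = 9, |B| = 3
Dice = 2*1 / (9+3)
= 2 / 12 = 1/6

1/6


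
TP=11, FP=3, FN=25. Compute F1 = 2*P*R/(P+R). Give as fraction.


F1 = 2 * P * R / (P + R)
P = TP/(TP+FP) = 11/14 = 11/14
R = TP/(TP+FN) = 11/36 = 11/36
2 * P * R = 2 * 11/14 * 11/36 = 121/252
P + R = 11/14 + 11/36 = 275/252
F1 = 121/252 / 275/252 = 11/25

11/25


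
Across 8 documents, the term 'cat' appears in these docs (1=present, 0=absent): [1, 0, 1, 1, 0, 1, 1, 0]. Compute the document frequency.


Checking each document for 'cat':
Doc 1: present
Doc 2: absent
Doc 3: present
Doc 4: present
Doc 5: absent
Doc 6: present
Doc 7: present
Doc 8: absent
df = sum of presences = 1 + 0 + 1 + 1 + 0 + 1 + 1 + 0 = 5

5


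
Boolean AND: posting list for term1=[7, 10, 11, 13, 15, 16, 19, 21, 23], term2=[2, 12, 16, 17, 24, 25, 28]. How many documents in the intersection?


Boolean AND: find intersection of posting lists
term1 docs: [7, 10, 11, 13, 15, 16, 19, 21, 23]
term2 docs: [2, 12, 16, 17, 24, 25, 28]
Intersection: [16]
|intersection| = 1

1


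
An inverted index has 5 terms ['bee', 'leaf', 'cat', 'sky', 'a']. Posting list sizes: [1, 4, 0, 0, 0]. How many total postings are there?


Summing posting list sizes:
'bee': 1 postings
'leaf': 4 postings
'cat': 0 postings
'sky': 0 postings
'a': 0 postings
Total = 1 + 4 + 0 + 0 + 0 = 5

5


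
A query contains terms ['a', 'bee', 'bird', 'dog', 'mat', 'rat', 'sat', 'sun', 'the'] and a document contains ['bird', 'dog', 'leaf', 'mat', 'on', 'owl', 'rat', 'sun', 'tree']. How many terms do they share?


Query terms: ['a', 'bee', 'bird', 'dog', 'mat', 'rat', 'sat', 'sun', 'the']
Document terms: ['bird', 'dog', 'leaf', 'mat', 'on', 'owl', 'rat', 'sun', 'tree']
Common terms: ['bird', 'dog', 'mat', 'rat', 'sun']
Overlap count = 5

5


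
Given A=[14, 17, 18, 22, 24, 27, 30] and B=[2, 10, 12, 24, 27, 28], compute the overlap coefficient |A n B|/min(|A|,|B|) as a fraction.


A intersect B = [24, 27]
|A intersect B| = 2
min(|A|, |B|) = min(7, 6) = 6
Overlap = 2 / 6 = 1/3

1/3


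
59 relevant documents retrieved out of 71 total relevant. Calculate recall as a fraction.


Recall = retrieved_relevant / total_relevant
= 59 / 71
= 59 / (59 + 12)
= 59/71

59/71


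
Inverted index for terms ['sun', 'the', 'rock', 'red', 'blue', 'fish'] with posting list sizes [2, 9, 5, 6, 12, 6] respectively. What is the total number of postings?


Summing posting list sizes:
'sun': 2 postings
'the': 9 postings
'rock': 5 postings
'red': 6 postings
'blue': 12 postings
'fish': 6 postings
Total = 2 + 9 + 5 + 6 + 12 + 6 = 40

40


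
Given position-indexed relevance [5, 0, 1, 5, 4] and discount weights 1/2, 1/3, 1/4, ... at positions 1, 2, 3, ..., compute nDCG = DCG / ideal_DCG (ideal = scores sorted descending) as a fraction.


Position discount weights w_i = 1/(i+1) for i=1..5:
Weights = [1/2, 1/3, 1/4, 1/5, 1/6]
Actual relevance: [5, 0, 1, 5, 4]
DCG = 5/2 + 0/3 + 1/4 + 5/5 + 4/6 = 53/12
Ideal relevance (sorted desc): [5, 5, 4, 1, 0]
Ideal DCG = 5/2 + 5/3 + 4/4 + 1/5 + 0/6 = 161/30
nDCG = DCG / ideal_DCG = 53/12 / 161/30 = 265/322

265/322


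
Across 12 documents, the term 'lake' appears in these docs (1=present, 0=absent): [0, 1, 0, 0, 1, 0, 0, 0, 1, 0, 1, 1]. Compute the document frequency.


Checking each document for 'lake':
Doc 1: absent
Doc 2: present
Doc 3: absent
Doc 4: absent
Doc 5: present
Doc 6: absent
Doc 7: absent
Doc 8: absent
Doc 9: present
Doc 10: absent
Doc 11: present
Doc 12: present
df = sum of presences = 0 + 1 + 0 + 0 + 1 + 0 + 0 + 0 + 1 + 0 + 1 + 1 = 5

5


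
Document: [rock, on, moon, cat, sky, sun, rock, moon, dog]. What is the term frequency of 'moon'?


Document has 9 words
Scanning for 'moon':
Found at positions: [2, 7]
Count = 2

2


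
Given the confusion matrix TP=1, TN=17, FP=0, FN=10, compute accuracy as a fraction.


Accuracy = (TP + TN) / (TP + TN + FP + FN)
TP + TN = 1 + 17 = 18
Total = 1 + 17 + 0 + 10 = 28
Accuracy = 18 / 28 = 9/14

9/14


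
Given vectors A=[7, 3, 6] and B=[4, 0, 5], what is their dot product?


Dot product = sum of element-wise products
A[0]*B[0] = 7*4 = 28
A[1]*B[1] = 3*0 = 0
A[2]*B[2] = 6*5 = 30
Sum = 28 + 0 + 30 = 58

58


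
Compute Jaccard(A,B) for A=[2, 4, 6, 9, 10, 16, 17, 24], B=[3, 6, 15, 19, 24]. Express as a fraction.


A intersect B = [6, 24]
|A intersect B| = 2
A union B = [2, 3, 4, 6, 9, 10, 15, 16, 17, 19, 24]
|A union B| = 11
Jaccard = 2/11 = 2/11

2/11


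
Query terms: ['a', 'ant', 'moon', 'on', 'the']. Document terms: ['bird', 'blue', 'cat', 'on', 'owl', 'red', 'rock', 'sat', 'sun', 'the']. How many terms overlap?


Query terms: ['a', 'ant', 'moon', 'on', 'the']
Document terms: ['bird', 'blue', 'cat', 'on', 'owl', 'red', 'rock', 'sat', 'sun', 'the']
Common terms: ['on', 'the']
Overlap count = 2

2


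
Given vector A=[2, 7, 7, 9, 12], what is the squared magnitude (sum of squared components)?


|A|^2 = sum of squared components
A[0]^2 = 2^2 = 4
A[1]^2 = 7^2 = 49
A[2]^2 = 7^2 = 49
A[3]^2 = 9^2 = 81
A[4]^2 = 12^2 = 144
Sum = 4 + 49 + 49 + 81 + 144 = 327

327


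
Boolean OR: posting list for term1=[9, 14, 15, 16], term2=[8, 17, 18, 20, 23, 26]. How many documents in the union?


Boolean OR: find union of posting lists
term1 docs: [9, 14, 15, 16]
term2 docs: [8, 17, 18, 20, 23, 26]
Union: [8, 9, 14, 15, 16, 17, 18, 20, 23, 26]
|union| = 10

10


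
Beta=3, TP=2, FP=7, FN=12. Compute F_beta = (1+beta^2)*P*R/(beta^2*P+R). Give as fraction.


P = TP/(TP+FP) = 2/9 = 2/9
R = TP/(TP+FN) = 2/14 = 1/7
beta^2 = 3^2 = 9
(1 + beta^2) = 10
Numerator = (1+beta^2)*P*R = 20/63
Denominator = beta^2*P + R = 2 + 1/7 = 15/7
F_beta = 4/27

4/27


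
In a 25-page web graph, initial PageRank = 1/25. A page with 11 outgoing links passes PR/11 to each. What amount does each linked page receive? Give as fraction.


Initial PR = 1/25 = 1/25
Outlinks = 11
Contribution per link = PR / outlinks
= 1/25 / 11
= 1/275

1/275


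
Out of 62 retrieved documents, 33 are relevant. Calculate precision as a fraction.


Precision = relevant_retrieved / total_retrieved
= 33 / 62
= 33 / (33 + 29)
= 33/62

33/62


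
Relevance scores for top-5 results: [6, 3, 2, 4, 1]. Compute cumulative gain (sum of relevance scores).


Cumulative Gain = sum of relevance scores
Position 1: rel=6, running sum=6
Position 2: rel=3, running sum=9
Position 3: rel=2, running sum=11
Position 4: rel=4, running sum=15
Position 5: rel=1, running sum=16
CG = 16

16


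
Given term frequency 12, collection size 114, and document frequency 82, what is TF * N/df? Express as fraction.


TF * (N/df)
= 12 * (114/82)
= 12 * 57/41
= 684/41

684/41


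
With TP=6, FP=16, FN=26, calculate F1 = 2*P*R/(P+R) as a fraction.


F1 = 2 * P * R / (P + R)
P = TP/(TP+FP) = 6/22 = 3/11
R = TP/(TP+FN) = 6/32 = 3/16
2 * P * R = 2 * 3/11 * 3/16 = 9/88
P + R = 3/11 + 3/16 = 81/176
F1 = 9/88 / 81/176 = 2/9

2/9


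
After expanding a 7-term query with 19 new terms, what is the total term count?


Original terms: 7
Expansion terms: 19
Total = 7 + 19 = 26

26


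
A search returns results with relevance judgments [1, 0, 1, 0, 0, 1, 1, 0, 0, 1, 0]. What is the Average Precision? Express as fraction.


Computing P@k for each relevant position:
Position 1: relevant, P@1 = 1/1 = 1
Position 2: not relevant
Position 3: relevant, P@3 = 2/3 = 2/3
Position 4: not relevant
Position 5: not relevant
Position 6: relevant, P@6 = 3/6 = 1/2
Position 7: relevant, P@7 = 4/7 = 4/7
Position 8: not relevant
Position 9: not relevant
Position 10: relevant, P@10 = 5/10 = 1/2
Position 11: not relevant
Sum of P@k = 1 + 2/3 + 1/2 + 4/7 + 1/2 = 68/21
AP = 68/21 / 5 = 68/105

68/105


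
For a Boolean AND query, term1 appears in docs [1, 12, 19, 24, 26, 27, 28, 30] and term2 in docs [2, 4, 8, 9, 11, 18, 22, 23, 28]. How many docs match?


Boolean AND: find intersection of posting lists
term1 docs: [1, 12, 19, 24, 26, 27, 28, 30]
term2 docs: [2, 4, 8, 9, 11, 18, 22, 23, 28]
Intersection: [28]
|intersection| = 1

1


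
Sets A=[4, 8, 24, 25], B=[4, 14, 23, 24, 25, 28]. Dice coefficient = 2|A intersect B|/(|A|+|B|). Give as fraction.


A intersect B = [4, 24, 25]
|A intersect B| = 3
|A| = 4, |B| = 6
Dice = 2*3 / (4+6)
= 6 / 10 = 3/5

3/5


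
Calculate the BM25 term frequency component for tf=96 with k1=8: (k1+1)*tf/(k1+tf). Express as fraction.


BM25 TF component = (k1+1)*tf / (k1+tf)
k1 = 8, tf = 96
Numerator = (8+1)*96 = 864
Denominator = 8 + 96 = 104
= 864/104 = 108/13

108/13


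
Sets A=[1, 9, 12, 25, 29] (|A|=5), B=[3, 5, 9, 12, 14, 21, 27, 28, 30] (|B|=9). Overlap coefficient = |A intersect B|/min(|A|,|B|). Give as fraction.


A intersect B = [9, 12]
|A intersect B| = 2
min(|A|, |B|) = min(5, 9) = 5
Overlap = 2 / 5 = 2/5

2/5


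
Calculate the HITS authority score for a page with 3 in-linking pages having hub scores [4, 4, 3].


Authority = sum of hub scores of in-linkers
In-link 1: hub score = 4
In-link 2: hub score = 4
In-link 3: hub score = 3
Authority = 4 + 4 + 3 = 11

11


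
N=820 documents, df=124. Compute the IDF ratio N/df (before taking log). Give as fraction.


IDF ratio = N / df
= 820 / 124
= 205/31

205/31


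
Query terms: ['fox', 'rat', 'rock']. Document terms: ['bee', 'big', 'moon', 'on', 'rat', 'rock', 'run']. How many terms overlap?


Query terms: ['fox', 'rat', 'rock']
Document terms: ['bee', 'big', 'moon', 'on', 'rat', 'rock', 'run']
Common terms: ['rat', 'rock']
Overlap count = 2

2


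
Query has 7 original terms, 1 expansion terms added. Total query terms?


Original terms: 7
Expansion terms: 1
Total = 7 + 1 = 8

8


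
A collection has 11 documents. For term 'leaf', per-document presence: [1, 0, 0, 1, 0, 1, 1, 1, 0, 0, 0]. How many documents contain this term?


Checking each document for 'leaf':
Doc 1: present
Doc 2: absent
Doc 3: absent
Doc 4: present
Doc 5: absent
Doc 6: present
Doc 7: present
Doc 8: present
Doc 9: absent
Doc 10: absent
Doc 11: absent
df = sum of presences = 1 + 0 + 0 + 1 + 0 + 1 + 1 + 1 + 0 + 0 + 0 = 5

5


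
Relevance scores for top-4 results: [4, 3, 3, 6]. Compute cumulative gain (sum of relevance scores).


Cumulative Gain = sum of relevance scores
Position 1: rel=4, running sum=4
Position 2: rel=3, running sum=7
Position 3: rel=3, running sum=10
Position 4: rel=6, running sum=16
CG = 16

16


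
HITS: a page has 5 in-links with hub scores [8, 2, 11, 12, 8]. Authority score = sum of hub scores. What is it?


Authority = sum of hub scores of in-linkers
In-link 1: hub score = 8
In-link 2: hub score = 2
In-link 3: hub score = 11
In-link 4: hub score = 12
In-link 5: hub score = 8
Authority = 8 + 2 + 11 + 12 + 8 = 41

41


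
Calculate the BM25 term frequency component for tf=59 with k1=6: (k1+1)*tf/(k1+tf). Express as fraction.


BM25 TF component = (k1+1)*tf / (k1+tf)
k1 = 6, tf = 59
Numerator = (6+1)*59 = 413
Denominator = 6 + 59 = 65
= 413/65 = 413/65

413/65


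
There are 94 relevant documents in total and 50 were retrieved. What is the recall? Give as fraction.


Recall = retrieved_relevant / total_relevant
= 50 / 94
= 50 / (50 + 44)
= 25/47

25/47


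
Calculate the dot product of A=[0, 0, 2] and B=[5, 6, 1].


Dot product = sum of element-wise products
A[0]*B[0] = 0*5 = 0
A[1]*B[1] = 0*6 = 0
A[2]*B[2] = 2*1 = 2
Sum = 0 + 0 + 2 = 2

2


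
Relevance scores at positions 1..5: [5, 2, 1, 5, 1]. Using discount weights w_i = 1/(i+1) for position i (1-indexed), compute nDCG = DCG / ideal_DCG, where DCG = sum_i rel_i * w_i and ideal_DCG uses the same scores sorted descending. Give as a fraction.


Position discount weights w_i = 1/(i+1) for i=1..5:
Weights = [1/2, 1/3, 1/4, 1/5, 1/6]
Actual relevance: [5, 2, 1, 5, 1]
DCG = 5/2 + 2/3 + 1/4 + 5/5 + 1/6 = 55/12
Ideal relevance (sorted desc): [5, 5, 2, 1, 1]
Ideal DCG = 5/2 + 5/3 + 2/4 + 1/5 + 1/6 = 151/30
nDCG = DCG / ideal_DCG = 55/12 / 151/30 = 275/302

275/302


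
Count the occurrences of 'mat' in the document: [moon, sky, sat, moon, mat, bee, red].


Document has 7 words
Scanning for 'mat':
Found at positions: [4]
Count = 1

1


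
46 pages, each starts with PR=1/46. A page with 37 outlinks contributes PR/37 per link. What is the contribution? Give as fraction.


Initial PR = 1/46 = 1/46
Outlinks = 37
Contribution per link = PR / outlinks
= 1/46 / 37
= 1/1702

1/1702


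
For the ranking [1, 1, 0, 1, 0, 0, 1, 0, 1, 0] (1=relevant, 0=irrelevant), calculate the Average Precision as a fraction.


Computing P@k for each relevant position:
Position 1: relevant, P@1 = 1/1 = 1
Position 2: relevant, P@2 = 2/2 = 1
Position 3: not relevant
Position 4: relevant, P@4 = 3/4 = 3/4
Position 5: not relevant
Position 6: not relevant
Position 7: relevant, P@7 = 4/7 = 4/7
Position 8: not relevant
Position 9: relevant, P@9 = 5/9 = 5/9
Position 10: not relevant
Sum of P@k = 1 + 1 + 3/4 + 4/7 + 5/9 = 977/252
AP = 977/252 / 5 = 977/1260

977/1260


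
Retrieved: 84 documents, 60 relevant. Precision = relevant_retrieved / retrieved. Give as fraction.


Precision = relevant_retrieved / total_retrieved
= 60 / 84
= 60 / (60 + 24)
= 5/7

5/7


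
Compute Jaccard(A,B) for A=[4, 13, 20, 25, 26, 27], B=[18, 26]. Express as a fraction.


A intersect B = [26]
|A intersect B| = 1
A union B = [4, 13, 18, 20, 25, 26, 27]
|A union B| = 7
Jaccard = 1/7 = 1/7

1/7


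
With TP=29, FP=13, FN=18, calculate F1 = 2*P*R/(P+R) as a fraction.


F1 = 2 * P * R / (P + R)
P = TP/(TP+FP) = 29/42 = 29/42
R = TP/(TP+FN) = 29/47 = 29/47
2 * P * R = 2 * 29/42 * 29/47 = 841/987
P + R = 29/42 + 29/47 = 2581/1974
F1 = 841/987 / 2581/1974 = 58/89

58/89


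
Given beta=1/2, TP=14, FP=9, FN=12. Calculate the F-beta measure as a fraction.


P = TP/(TP+FP) = 14/23 = 14/23
R = TP/(TP+FN) = 14/26 = 7/13
beta^2 = 1/2^2 = 1/4
(1 + beta^2) = 5/4
Numerator = (1+beta^2)*P*R = 245/598
Denominator = beta^2*P + R = 7/46 + 7/13 = 413/598
F_beta = 35/59

35/59


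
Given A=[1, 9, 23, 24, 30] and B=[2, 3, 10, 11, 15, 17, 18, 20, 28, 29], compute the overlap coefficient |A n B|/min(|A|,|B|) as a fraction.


A intersect B = []
|A intersect B| = 0
min(|A|, |B|) = min(5, 10) = 5
Overlap = 0 / 5 = 0

0


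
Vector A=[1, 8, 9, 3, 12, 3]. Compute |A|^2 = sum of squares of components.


|A|^2 = sum of squared components
A[0]^2 = 1^2 = 1
A[1]^2 = 8^2 = 64
A[2]^2 = 9^2 = 81
A[3]^2 = 3^2 = 9
A[4]^2 = 12^2 = 144
A[5]^2 = 3^2 = 9
Sum = 1 + 64 + 81 + 9 + 144 + 9 = 308

308


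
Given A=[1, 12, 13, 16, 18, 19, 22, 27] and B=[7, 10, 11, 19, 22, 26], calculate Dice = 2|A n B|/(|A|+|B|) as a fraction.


A intersect B = [19, 22]
|A intersect B| = 2
|A| = 8, |B| = 6
Dice = 2*2 / (8+6)
= 4 / 14 = 2/7

2/7


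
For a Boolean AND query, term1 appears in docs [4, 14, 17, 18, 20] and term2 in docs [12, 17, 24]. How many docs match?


Boolean AND: find intersection of posting lists
term1 docs: [4, 14, 17, 18, 20]
term2 docs: [12, 17, 24]
Intersection: [17]
|intersection| = 1

1


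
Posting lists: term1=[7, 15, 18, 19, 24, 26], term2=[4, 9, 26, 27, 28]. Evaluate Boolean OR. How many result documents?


Boolean OR: find union of posting lists
term1 docs: [7, 15, 18, 19, 24, 26]
term2 docs: [4, 9, 26, 27, 28]
Union: [4, 7, 9, 15, 18, 19, 24, 26, 27, 28]
|union| = 10

10


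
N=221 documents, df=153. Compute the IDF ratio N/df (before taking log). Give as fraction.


IDF ratio = N / df
= 221 / 153
= 13/9

13/9


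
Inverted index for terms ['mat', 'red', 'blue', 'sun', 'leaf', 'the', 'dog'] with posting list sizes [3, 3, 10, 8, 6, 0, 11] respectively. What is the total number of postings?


Summing posting list sizes:
'mat': 3 postings
'red': 3 postings
'blue': 10 postings
'sun': 8 postings
'leaf': 6 postings
'the': 0 postings
'dog': 11 postings
Total = 3 + 3 + 10 + 8 + 6 + 0 + 11 = 41

41


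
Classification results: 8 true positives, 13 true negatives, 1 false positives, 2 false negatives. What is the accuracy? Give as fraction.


Accuracy = (TP + TN) / (TP + TN + FP + FN)
TP + TN = 8 + 13 = 21
Total = 8 + 13 + 1 + 2 = 24
Accuracy = 21 / 24 = 7/8

7/8


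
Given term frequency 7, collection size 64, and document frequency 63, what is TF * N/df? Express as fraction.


TF * (N/df)
= 7 * (64/63)
= 7 * 64/63
= 64/9

64/9


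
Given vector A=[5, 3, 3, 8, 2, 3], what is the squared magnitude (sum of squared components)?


|A|^2 = sum of squared components
A[0]^2 = 5^2 = 25
A[1]^2 = 3^2 = 9
A[2]^2 = 3^2 = 9
A[3]^2 = 8^2 = 64
A[4]^2 = 2^2 = 4
A[5]^2 = 3^2 = 9
Sum = 25 + 9 + 9 + 64 + 4 + 9 = 120

120


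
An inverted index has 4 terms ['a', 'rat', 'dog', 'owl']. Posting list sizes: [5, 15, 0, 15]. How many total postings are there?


Summing posting list sizes:
'a': 5 postings
'rat': 15 postings
'dog': 0 postings
'owl': 15 postings
Total = 5 + 15 + 0 + 15 = 35

35


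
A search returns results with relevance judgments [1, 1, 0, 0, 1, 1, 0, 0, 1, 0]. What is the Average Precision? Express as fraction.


Computing P@k for each relevant position:
Position 1: relevant, P@1 = 1/1 = 1
Position 2: relevant, P@2 = 2/2 = 1
Position 3: not relevant
Position 4: not relevant
Position 5: relevant, P@5 = 3/5 = 3/5
Position 6: relevant, P@6 = 4/6 = 2/3
Position 7: not relevant
Position 8: not relevant
Position 9: relevant, P@9 = 5/9 = 5/9
Position 10: not relevant
Sum of P@k = 1 + 1 + 3/5 + 2/3 + 5/9 = 172/45
AP = 172/45 / 5 = 172/225

172/225


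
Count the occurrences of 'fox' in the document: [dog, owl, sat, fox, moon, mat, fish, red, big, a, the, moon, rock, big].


Document has 14 words
Scanning for 'fox':
Found at positions: [3]
Count = 1

1


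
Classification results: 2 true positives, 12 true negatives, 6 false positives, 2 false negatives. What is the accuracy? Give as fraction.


Accuracy = (TP + TN) / (TP + TN + FP + FN)
TP + TN = 2 + 12 = 14
Total = 2 + 12 + 6 + 2 = 22
Accuracy = 14 / 22 = 7/11

7/11


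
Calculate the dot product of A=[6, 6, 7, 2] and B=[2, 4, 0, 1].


Dot product = sum of element-wise products
A[0]*B[0] = 6*2 = 12
A[1]*B[1] = 6*4 = 24
A[2]*B[2] = 7*0 = 0
A[3]*B[3] = 2*1 = 2
Sum = 12 + 24 + 0 + 2 = 38

38


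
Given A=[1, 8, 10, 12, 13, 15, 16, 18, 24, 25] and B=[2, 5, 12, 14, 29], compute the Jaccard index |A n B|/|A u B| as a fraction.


A intersect B = [12]
|A intersect B| = 1
A union B = [1, 2, 5, 8, 10, 12, 13, 14, 15, 16, 18, 24, 25, 29]
|A union B| = 14
Jaccard = 1/14 = 1/14

1/14


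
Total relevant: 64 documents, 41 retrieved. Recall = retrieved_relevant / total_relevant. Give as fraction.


Recall = retrieved_relevant / total_relevant
= 41 / 64
= 41 / (41 + 23)
= 41/64

41/64


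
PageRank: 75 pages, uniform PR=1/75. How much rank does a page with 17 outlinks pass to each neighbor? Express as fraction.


Initial PR = 1/75 = 1/75
Outlinks = 17
Contribution per link = PR / outlinks
= 1/75 / 17
= 1/1275

1/1275


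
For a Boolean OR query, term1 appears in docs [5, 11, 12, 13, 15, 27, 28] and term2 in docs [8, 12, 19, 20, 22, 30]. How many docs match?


Boolean OR: find union of posting lists
term1 docs: [5, 11, 12, 13, 15, 27, 28]
term2 docs: [8, 12, 19, 20, 22, 30]
Union: [5, 8, 11, 12, 13, 15, 19, 20, 22, 27, 28, 30]
|union| = 12

12


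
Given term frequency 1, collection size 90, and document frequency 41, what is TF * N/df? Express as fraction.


TF * (N/df)
= 1 * (90/41)
= 1 * 90/41
= 90/41

90/41


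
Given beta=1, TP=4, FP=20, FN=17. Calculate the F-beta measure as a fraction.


P = TP/(TP+FP) = 4/24 = 1/6
R = TP/(TP+FN) = 4/21 = 4/21
beta^2 = 1^2 = 1
(1 + beta^2) = 2
Numerator = (1+beta^2)*P*R = 4/63
Denominator = beta^2*P + R = 1/6 + 4/21 = 5/14
F_beta = 8/45

8/45


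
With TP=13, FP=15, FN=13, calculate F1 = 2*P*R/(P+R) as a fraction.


F1 = 2 * P * R / (P + R)
P = TP/(TP+FP) = 13/28 = 13/28
R = TP/(TP+FN) = 13/26 = 1/2
2 * P * R = 2 * 13/28 * 1/2 = 13/28
P + R = 13/28 + 1/2 = 27/28
F1 = 13/28 / 27/28 = 13/27

13/27


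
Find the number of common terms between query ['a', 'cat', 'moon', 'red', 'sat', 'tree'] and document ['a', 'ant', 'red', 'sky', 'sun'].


Query terms: ['a', 'cat', 'moon', 'red', 'sat', 'tree']
Document terms: ['a', 'ant', 'red', 'sky', 'sun']
Common terms: ['a', 'red']
Overlap count = 2

2


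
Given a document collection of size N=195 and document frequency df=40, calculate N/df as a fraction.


IDF ratio = N / df
= 195 / 40
= 39/8

39/8


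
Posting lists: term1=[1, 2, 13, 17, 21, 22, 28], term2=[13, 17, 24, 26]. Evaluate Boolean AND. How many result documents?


Boolean AND: find intersection of posting lists
term1 docs: [1, 2, 13, 17, 21, 22, 28]
term2 docs: [13, 17, 24, 26]
Intersection: [13, 17]
|intersection| = 2

2


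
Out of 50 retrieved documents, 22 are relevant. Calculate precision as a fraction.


Precision = relevant_retrieved / total_retrieved
= 22 / 50
= 22 / (22 + 28)
= 11/25

11/25


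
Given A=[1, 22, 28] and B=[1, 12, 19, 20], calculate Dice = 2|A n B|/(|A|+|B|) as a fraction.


A intersect B = [1]
|A intersect B| = 1
|A| = 3, |B| = 4
Dice = 2*1 / (3+4)
= 2 / 7 = 2/7

2/7


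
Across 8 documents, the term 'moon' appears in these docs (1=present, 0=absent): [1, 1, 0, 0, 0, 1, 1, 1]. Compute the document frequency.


Checking each document for 'moon':
Doc 1: present
Doc 2: present
Doc 3: absent
Doc 4: absent
Doc 5: absent
Doc 6: present
Doc 7: present
Doc 8: present
df = sum of presences = 1 + 1 + 0 + 0 + 0 + 1 + 1 + 1 = 5

5


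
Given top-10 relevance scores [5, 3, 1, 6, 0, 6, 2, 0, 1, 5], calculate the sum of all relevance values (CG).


Cumulative Gain = sum of relevance scores
Position 1: rel=5, running sum=5
Position 2: rel=3, running sum=8
Position 3: rel=1, running sum=9
Position 4: rel=6, running sum=15
Position 5: rel=0, running sum=15
Position 6: rel=6, running sum=21
Position 7: rel=2, running sum=23
Position 8: rel=0, running sum=23
Position 9: rel=1, running sum=24
Position 10: rel=5, running sum=29
CG = 29

29


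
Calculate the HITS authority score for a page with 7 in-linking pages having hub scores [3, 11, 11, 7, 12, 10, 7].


Authority = sum of hub scores of in-linkers
In-link 1: hub score = 3
In-link 2: hub score = 11
In-link 3: hub score = 11
In-link 4: hub score = 7
In-link 5: hub score = 12
In-link 6: hub score = 10
In-link 7: hub score = 7
Authority = 3 + 11 + 11 + 7 + 12 + 10 + 7 = 61

61


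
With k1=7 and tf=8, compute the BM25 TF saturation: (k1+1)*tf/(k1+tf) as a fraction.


BM25 TF component = (k1+1)*tf / (k1+tf)
k1 = 7, tf = 8
Numerator = (7+1)*8 = 64
Denominator = 7 + 8 = 15
= 64/15 = 64/15

64/15


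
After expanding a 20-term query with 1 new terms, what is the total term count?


Original terms: 20
Expansion terms: 1
Total = 20 + 1 = 21

21


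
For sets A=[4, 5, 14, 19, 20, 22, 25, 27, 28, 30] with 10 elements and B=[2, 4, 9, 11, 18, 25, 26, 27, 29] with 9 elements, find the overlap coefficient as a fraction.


A intersect B = [4, 25, 27]
|A intersect B| = 3
min(|A|, |B|) = min(10, 9) = 9
Overlap = 3 / 9 = 1/3

1/3


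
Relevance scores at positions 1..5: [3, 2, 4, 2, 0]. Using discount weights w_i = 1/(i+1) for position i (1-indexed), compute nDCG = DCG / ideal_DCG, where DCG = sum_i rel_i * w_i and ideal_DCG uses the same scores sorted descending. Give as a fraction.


Position discount weights w_i = 1/(i+1) for i=1..5:
Weights = [1/2, 1/3, 1/4, 1/5, 1/6]
Actual relevance: [3, 2, 4, 2, 0]
DCG = 3/2 + 2/3 + 4/4 + 2/5 + 0/6 = 107/30
Ideal relevance (sorted desc): [4, 3, 2, 2, 0]
Ideal DCG = 4/2 + 3/3 + 2/4 + 2/5 + 0/6 = 39/10
nDCG = DCG / ideal_DCG = 107/30 / 39/10 = 107/117

107/117


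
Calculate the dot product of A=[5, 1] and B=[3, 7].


Dot product = sum of element-wise products
A[0]*B[0] = 5*3 = 15
A[1]*B[1] = 1*7 = 7
Sum = 15 + 7 = 22

22


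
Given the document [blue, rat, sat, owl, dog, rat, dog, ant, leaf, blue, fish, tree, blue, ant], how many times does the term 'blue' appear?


Document has 14 words
Scanning for 'blue':
Found at positions: [0, 9, 12]
Count = 3

3


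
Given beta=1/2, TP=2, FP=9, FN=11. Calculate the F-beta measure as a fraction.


P = TP/(TP+FP) = 2/11 = 2/11
R = TP/(TP+FN) = 2/13 = 2/13
beta^2 = 1/2^2 = 1/4
(1 + beta^2) = 5/4
Numerator = (1+beta^2)*P*R = 5/143
Denominator = beta^2*P + R = 1/22 + 2/13 = 57/286
F_beta = 10/57

10/57


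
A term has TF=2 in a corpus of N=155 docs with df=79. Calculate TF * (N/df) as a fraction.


TF * (N/df)
= 2 * (155/79)
= 2 * 155/79
= 310/79

310/79


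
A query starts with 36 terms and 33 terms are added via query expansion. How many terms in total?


Original terms: 36
Expansion terms: 33
Total = 36 + 33 = 69

69


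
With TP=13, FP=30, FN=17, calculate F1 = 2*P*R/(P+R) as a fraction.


F1 = 2 * P * R / (P + R)
P = TP/(TP+FP) = 13/43 = 13/43
R = TP/(TP+FN) = 13/30 = 13/30
2 * P * R = 2 * 13/43 * 13/30 = 169/645
P + R = 13/43 + 13/30 = 949/1290
F1 = 169/645 / 949/1290 = 26/73

26/73


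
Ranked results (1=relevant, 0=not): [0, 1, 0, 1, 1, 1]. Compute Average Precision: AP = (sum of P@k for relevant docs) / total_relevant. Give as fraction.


Computing P@k for each relevant position:
Position 1: not relevant
Position 2: relevant, P@2 = 1/2 = 1/2
Position 3: not relevant
Position 4: relevant, P@4 = 2/4 = 1/2
Position 5: relevant, P@5 = 3/5 = 3/5
Position 6: relevant, P@6 = 4/6 = 2/3
Sum of P@k = 1/2 + 1/2 + 3/5 + 2/3 = 34/15
AP = 34/15 / 4 = 17/30

17/30


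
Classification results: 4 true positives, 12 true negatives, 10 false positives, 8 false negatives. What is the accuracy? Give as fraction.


Accuracy = (TP + TN) / (TP + TN + FP + FN)
TP + TN = 4 + 12 = 16
Total = 4 + 12 + 10 + 8 = 34
Accuracy = 16 / 34 = 8/17

8/17


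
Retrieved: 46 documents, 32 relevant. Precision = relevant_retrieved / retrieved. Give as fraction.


Precision = relevant_retrieved / total_retrieved
= 32 / 46
= 32 / (32 + 14)
= 16/23

16/23


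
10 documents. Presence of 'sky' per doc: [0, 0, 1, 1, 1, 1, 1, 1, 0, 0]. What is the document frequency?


Checking each document for 'sky':
Doc 1: absent
Doc 2: absent
Doc 3: present
Doc 4: present
Doc 5: present
Doc 6: present
Doc 7: present
Doc 8: present
Doc 9: absent
Doc 10: absent
df = sum of presences = 0 + 0 + 1 + 1 + 1 + 1 + 1 + 1 + 0 + 0 = 6

6


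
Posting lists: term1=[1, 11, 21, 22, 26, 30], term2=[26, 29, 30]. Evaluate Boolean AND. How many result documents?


Boolean AND: find intersection of posting lists
term1 docs: [1, 11, 21, 22, 26, 30]
term2 docs: [26, 29, 30]
Intersection: [26, 30]
|intersection| = 2

2


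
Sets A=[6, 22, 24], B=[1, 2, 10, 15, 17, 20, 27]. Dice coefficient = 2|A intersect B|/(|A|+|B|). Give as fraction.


A intersect B = []
|A intersect B| = 0
|A| = 3, |B| = 7
Dice = 2*0 / (3+7)
= 0 / 10 = 0

0


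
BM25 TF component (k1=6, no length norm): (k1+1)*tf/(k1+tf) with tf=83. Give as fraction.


BM25 TF component = (k1+1)*tf / (k1+tf)
k1 = 6, tf = 83
Numerator = (6+1)*83 = 581
Denominator = 6 + 83 = 89
= 581/89 = 581/89

581/89


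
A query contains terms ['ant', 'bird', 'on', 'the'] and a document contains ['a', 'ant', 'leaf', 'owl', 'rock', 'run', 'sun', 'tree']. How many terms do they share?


Query terms: ['ant', 'bird', 'on', 'the']
Document terms: ['a', 'ant', 'leaf', 'owl', 'rock', 'run', 'sun', 'tree']
Common terms: ['ant']
Overlap count = 1

1


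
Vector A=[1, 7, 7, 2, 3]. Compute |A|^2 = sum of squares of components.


|A|^2 = sum of squared components
A[0]^2 = 1^2 = 1
A[1]^2 = 7^2 = 49
A[2]^2 = 7^2 = 49
A[3]^2 = 2^2 = 4
A[4]^2 = 3^2 = 9
Sum = 1 + 49 + 49 + 4 + 9 = 112

112


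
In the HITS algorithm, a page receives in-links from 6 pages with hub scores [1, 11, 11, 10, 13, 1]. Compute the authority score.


Authority = sum of hub scores of in-linkers
In-link 1: hub score = 1
In-link 2: hub score = 11
In-link 3: hub score = 11
In-link 4: hub score = 10
In-link 5: hub score = 13
In-link 6: hub score = 1
Authority = 1 + 11 + 11 + 10 + 13 + 1 = 47

47


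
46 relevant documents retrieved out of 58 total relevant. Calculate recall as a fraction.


Recall = retrieved_relevant / total_relevant
= 46 / 58
= 46 / (46 + 12)
= 23/29

23/29


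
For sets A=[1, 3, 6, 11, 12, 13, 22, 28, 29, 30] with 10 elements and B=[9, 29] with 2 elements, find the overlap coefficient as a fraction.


A intersect B = [29]
|A intersect B| = 1
min(|A|, |B|) = min(10, 2) = 2
Overlap = 1 / 2 = 1/2

1/2


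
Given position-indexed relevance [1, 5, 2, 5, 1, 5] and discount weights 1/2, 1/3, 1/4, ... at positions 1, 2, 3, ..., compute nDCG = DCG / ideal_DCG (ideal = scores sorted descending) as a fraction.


Position discount weights w_i = 1/(i+1) for i=1..6:
Weights = [1/2, 1/3, 1/4, 1/5, 1/6, 1/7]
Actual relevance: [1, 5, 2, 5, 1, 5]
DCG = 1/2 + 5/3 + 2/4 + 5/5 + 1/6 + 5/7 = 191/42
Ideal relevance (sorted desc): [5, 5, 5, 2, 1, 1]
Ideal DCG = 5/2 + 5/3 + 5/4 + 2/5 + 1/6 + 1/7 = 2573/420
nDCG = DCG / ideal_DCG = 191/42 / 2573/420 = 1910/2573

1910/2573


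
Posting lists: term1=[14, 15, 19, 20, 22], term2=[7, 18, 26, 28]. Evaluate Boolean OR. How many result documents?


Boolean OR: find union of posting lists
term1 docs: [14, 15, 19, 20, 22]
term2 docs: [7, 18, 26, 28]
Union: [7, 14, 15, 18, 19, 20, 22, 26, 28]
|union| = 9

9


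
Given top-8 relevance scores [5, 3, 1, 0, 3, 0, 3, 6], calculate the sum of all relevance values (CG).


Cumulative Gain = sum of relevance scores
Position 1: rel=5, running sum=5
Position 2: rel=3, running sum=8
Position 3: rel=1, running sum=9
Position 4: rel=0, running sum=9
Position 5: rel=3, running sum=12
Position 6: rel=0, running sum=12
Position 7: rel=3, running sum=15
Position 8: rel=6, running sum=21
CG = 21

21


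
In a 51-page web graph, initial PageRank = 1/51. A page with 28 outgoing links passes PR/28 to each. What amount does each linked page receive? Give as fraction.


Initial PR = 1/51 = 1/51
Outlinks = 28
Contribution per link = PR / outlinks
= 1/51 / 28
= 1/1428

1/1428


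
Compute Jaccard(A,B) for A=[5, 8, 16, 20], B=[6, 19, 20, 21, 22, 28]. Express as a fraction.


A intersect B = [20]
|A intersect B| = 1
A union B = [5, 6, 8, 16, 19, 20, 21, 22, 28]
|A union B| = 9
Jaccard = 1/9 = 1/9

1/9


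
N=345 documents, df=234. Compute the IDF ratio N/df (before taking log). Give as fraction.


IDF ratio = N / df
= 345 / 234
= 115/78

115/78


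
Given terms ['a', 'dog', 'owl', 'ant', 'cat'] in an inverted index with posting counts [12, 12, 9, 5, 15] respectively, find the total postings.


Summing posting list sizes:
'a': 12 postings
'dog': 12 postings
'owl': 9 postings
'ant': 5 postings
'cat': 15 postings
Total = 12 + 12 + 9 + 5 + 15 = 53

53
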